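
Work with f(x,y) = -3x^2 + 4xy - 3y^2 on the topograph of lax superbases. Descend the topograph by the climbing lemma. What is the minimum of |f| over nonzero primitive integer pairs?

translate: b→2 (≡-4 mod 6), so (3,-4,3)→(3,2,2)
flip: (3,2,2)→(2,-2,3)
translate: b→2 (≡-2 mod 4), so (2,-2,3)→(2,2,3)
reduced (well bottom): (2,2,3) with a≤c, −a<b≤a
well minimum |f| = |-2| = 2 (negative-definite)

2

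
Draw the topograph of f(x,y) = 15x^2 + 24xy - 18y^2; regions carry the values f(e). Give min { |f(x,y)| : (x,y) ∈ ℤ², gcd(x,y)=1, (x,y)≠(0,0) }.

river: ρ → (-18,12,21)
river: ρ → (21,30,-9)
river: ρ → (-9,24,30)
river: ρ → (30,36,-3)
river: ρ → (-3,36,30)
river: ρ → (30,24,-9)
river: ρ → (-9,30,21)
river: ρ → (21,12,-18)
river: ρ → (-18,24,15)
river: ρ → (15,36,-6)
river: ρ → (-6,36,15)
river: ρ → (15,24,-18)
closes: descent 0, river 12
min |a| on river = 3

3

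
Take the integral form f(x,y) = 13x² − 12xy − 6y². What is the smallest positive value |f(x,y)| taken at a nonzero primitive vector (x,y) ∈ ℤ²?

descent: ρ → (-6,12,13)  [lands on river]
river: ρ → (13,14,-5)
river: ρ → (-5,16,10)
river: ρ → (10,4,-11)
river: ρ → (-11,18,3)
river: ρ → (3,18,-11)
river: ρ → (-11,4,10)
river: ρ → (10,16,-5)
river: ρ → (-5,14,13)
river: ρ → (13,12,-6)
closes: descent 1, river 10
min |a| on river = 3

3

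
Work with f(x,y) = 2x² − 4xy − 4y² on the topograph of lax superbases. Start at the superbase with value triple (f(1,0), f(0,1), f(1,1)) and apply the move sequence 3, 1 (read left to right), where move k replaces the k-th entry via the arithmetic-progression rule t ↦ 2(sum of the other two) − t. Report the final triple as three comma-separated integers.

start (2,-4,-6) = (f(1,0),f(0,1),f(1,1))
replace slot 3: 2·(2+(-4)) − (-6) = 2 → (2,-4,2)
replace slot 1: 2·((-4)+2) − 2 = -6 → (-6,-4,2)

-6,-4,2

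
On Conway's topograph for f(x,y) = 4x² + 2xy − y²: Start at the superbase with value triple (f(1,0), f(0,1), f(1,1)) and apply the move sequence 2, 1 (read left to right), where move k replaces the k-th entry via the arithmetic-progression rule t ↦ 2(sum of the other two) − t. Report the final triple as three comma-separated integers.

start (4,-1,5) = (f(1,0),f(0,1),f(1,1))
replace slot 2: 2·(4+5) − (-1) = 19 → (4,19,5)
replace slot 1: 2·(19+5) − 4 = 44 → (44,19,5)

44,19,5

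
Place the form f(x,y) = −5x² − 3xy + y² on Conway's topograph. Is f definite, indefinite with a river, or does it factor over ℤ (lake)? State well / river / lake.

D = b²−4ac = (-3)² − 4·(-5)·1 = 29
D > 0 non-square ⇒ indefinite ⇒ periodic river

river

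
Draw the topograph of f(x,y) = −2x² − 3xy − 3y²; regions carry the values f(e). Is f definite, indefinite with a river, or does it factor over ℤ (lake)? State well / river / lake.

D = b²−4ac = (-3)² − 4·(-2)·(-3) = -15
D < 0 ⇒ definite ⇒ every region one sign ⇒ single well

well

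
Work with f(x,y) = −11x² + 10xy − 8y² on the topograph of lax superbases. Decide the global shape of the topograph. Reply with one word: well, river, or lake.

D = b²−4ac = 10² − 4·(-11)·(-8) = -252
D < 0 ⇒ definite ⇒ every region one sign ⇒ single well

well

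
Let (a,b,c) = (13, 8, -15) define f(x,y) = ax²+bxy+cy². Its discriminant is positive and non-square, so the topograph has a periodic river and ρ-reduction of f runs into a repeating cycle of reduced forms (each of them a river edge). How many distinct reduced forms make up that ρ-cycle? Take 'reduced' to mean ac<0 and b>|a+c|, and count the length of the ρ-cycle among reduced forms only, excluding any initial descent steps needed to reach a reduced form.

D = 844, ⌊√D⌋ = 29
river: ρ → (-15,22,6)
river: ρ → (6,26,-7)
river: ρ → (-7,16,21)
river: ρ → (21,26,-2)
river: ρ → (-2,26,21)
river: ρ → (21,16,-7)
river: ρ → (-7,26,6)
river: ρ → (6,22,-15)
river: ρ → (-15,8,13)
river: ρ → (13,18,-10)
river: ρ → (-10,22,9)
river: ρ → (9,14,-18)
river: ρ → (-18,22,5)
river: ρ → (5,28,-3)
river: ρ → (-3,26,14)
river: ρ → (14,2,-15)
river: ρ → (-15,28,1)
river: ρ → (1,28,-15)
river: ρ → (-15,2,14)
river: ρ → (14,26,-3)
river: ρ → (-3,28,5)
river: ρ → (5,22,-18)
river: ρ → (-18,14,9)
river: ρ → (9,22,-10)
river: ρ → (-10,18,13)
river: ρ → (13,8,-15)
ρ-cycle length = 26 (tail of 0 descent steps not counted)

26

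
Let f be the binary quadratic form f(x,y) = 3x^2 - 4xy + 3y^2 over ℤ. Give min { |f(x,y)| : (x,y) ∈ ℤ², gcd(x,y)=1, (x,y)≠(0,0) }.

translate: b→2 (≡-4 mod 6), so (3,-4,3)→(3,2,2)
flip: (3,2,2)→(2,-2,3)
translate: b→2 (≡-2 mod 4), so (2,-2,3)→(2,2,3)
reduced (well bottom): (2,2,3) with a≤c, −a<b≤a
well minimum = a = 2

2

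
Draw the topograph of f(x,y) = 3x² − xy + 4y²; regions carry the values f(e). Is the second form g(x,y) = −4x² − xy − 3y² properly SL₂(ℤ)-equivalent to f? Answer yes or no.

D₁ = -47, D₂ = -47
f: reduced (well bottom): (3,-1,4) with a≤c, −a<b≤a
g is negative-definite; reduce −g:
−g: flip: (4,1,3)→(3,-1,4)
−g: reduced (well bottom): (3,-1,4) with a≤c, −a<b≤a
flip sign back: reduced form of g is (-3,1,-4)
reduced forms (3, -1, 4) vs (-3, 1, -4) ⇒ inequivalent

no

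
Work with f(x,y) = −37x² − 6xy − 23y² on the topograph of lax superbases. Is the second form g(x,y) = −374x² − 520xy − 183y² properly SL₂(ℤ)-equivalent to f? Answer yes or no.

D₁ = -3368, D₂ = -3368
f is negative-definite; reduce −f:
−f: flip: (37,6,23)→(23,-6,37)
−f: reduced (well bottom): (23,-6,37) with a≤c, −a<b≤a
flip sign back: reduced form of f is (-23,6,-37)
g is negative-definite; reduce −g:
−g: translate: b→-228 (≡520 mod 748), so (374,520,183)→(374,-228,37)
−g: flip: (374,-228,37)→(37,228,374)
−g: translate: b→6 (≡228 mod 74), so (37,228,374)→(37,6,23)
−g: flip: (37,6,23)→(23,-6,37)
−g: reduced (well bottom): (23,-6,37) with a≤c, −a<b≤a
flip sign back: reduced form of g is (-23,6,-37)
reduced forms (-23, 6, -37) vs (-23, 6, -37) ⇒ equivalent

yes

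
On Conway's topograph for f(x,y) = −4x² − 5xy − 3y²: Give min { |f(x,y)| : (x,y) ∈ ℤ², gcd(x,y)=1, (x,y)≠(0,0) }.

translate: b→-3 (≡5 mod 8), so (4,5,3)→(4,-3,2)
flip: (4,-3,2)→(2,3,4)
translate: b→-1 (≡3 mod 4), so (2,3,4)→(2,-1,3)
reduced (well bottom): (2,-1,3) with a≤c, −a<b≤a
well minimum |f| = |-2| = 2 (negative-definite)

2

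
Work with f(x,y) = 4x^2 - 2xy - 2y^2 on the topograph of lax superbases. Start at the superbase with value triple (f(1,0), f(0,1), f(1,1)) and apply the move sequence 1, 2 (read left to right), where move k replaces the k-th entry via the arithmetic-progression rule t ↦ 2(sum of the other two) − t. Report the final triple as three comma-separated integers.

start (4,-2,0) = (f(1,0),f(0,1),f(1,1))
replace slot 1: 2·((-2)+0) − 4 = -8 → (-8,-2,0)
replace slot 2: 2·((-8)+0) − (-2) = -14 → (-8,-14,0)

-8,-14,0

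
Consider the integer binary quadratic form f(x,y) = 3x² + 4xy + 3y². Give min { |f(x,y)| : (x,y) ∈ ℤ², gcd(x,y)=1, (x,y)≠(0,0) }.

translate: b→-2 (≡4 mod 6), so (3,4,3)→(3,-2,2)
flip: (3,-2,2)→(2,2,3)
reduced (well bottom): (2,2,3) with a≤c, −a<b≤a
well minimum = a = 2

2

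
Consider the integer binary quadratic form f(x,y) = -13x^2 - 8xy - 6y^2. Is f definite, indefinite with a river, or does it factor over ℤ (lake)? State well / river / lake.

D = b²−4ac = (-8)² − 4·(-13)·(-6) = -248
D < 0 ⇒ definite ⇒ every region one sign ⇒ single well

well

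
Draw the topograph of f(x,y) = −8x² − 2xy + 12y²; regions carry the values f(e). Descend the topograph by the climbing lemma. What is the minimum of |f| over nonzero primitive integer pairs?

descent: ρ → (12,2,-8)
descent: ρ → (-8,14,6)  [lands on river]
river: ρ → (6,10,-12)
river: ρ → (-12,14,4)
river: ρ → (4,18,-4)
river: ρ → (-4,14,12)
river: ρ → (12,10,-6)
river: ρ → (-6,14,8)
river: ρ → (8,18,-2)
river: ρ → (-2,18,8)
river: ρ → (8,14,-6)
river: ρ → (-6,10,12)
river: ρ → (12,14,-4)
river: ρ → (-4,18,4)
river: ρ → (4,14,-12)
river: ρ → (-12,10,6)
river: ρ → (6,14,-8)
river: ρ → (-8,18,2)
river: ρ → (2,18,-8)
closes: descent 2, river 18
min |a| on river = 2

2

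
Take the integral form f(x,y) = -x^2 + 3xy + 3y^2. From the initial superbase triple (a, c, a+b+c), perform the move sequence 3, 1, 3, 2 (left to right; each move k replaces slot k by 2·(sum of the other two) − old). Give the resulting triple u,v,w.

start (-1,3,5) = (f(1,0),f(0,1),f(1,1))
replace slot 3: 2·((-1)+3) − 5 = -1 → (-1,3,-1)
replace slot 1: 2·(3+(-1)) − (-1) = 5 → (5,3,-1)
replace slot 3: 2·(5+3) − (-1) = 17 → (5,3,17)
replace slot 2: 2·(5+17) − 3 = 41 → (5,41,17)

5,41,17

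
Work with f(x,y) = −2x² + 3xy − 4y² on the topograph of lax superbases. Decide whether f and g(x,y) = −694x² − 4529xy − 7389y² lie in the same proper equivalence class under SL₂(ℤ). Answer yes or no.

D₁ = -23, D₂ = -23
f is negative-definite; reduce −f:
−f: translate: b→1 (≡-3 mod 4), so (2,-3,4)→(2,1,3)
−f: reduced (well bottom): (2,1,3) with a≤c, −a<b≤a
flip sign back: reduced form of f is (-2,-1,-3)
g is negative-definite; reduce −g:
−g: translate: b→365 (≡4529 mod 1388), so (694,4529,7389)→(694,365,48)
−g: flip: (694,365,48)→(48,-365,694)
−g: translate: b→19 (≡-365 mod 96), so (48,-365,694)→(48,19,2)
−g: flip: (48,19,2)→(2,-19,48)
−g: translate: b→1 (≡-19 mod 4), so (2,-19,48)→(2,1,3)
−g: reduced (well bottom): (2,1,3) with a≤c, −a<b≤a
flip sign back: reduced form of g is (-2,-1,-3)
reduced forms (-2, -1, -3) vs (-2, -1, -3) ⇒ equivalent

yes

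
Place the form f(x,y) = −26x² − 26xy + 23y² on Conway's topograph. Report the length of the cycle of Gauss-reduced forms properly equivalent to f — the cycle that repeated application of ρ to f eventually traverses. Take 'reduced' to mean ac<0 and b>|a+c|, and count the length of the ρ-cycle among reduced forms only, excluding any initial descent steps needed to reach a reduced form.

D = 3068, ⌊√D⌋ = 55
descent: ρ → (23,26,-26)  [lands on river]
river: ρ → (-26,26,23)
river: ρ → (23,20,-29)
river: ρ → (-29,38,14)
river: ρ → (14,46,-17)
river: ρ → (-17,22,38)
river: ρ → (38,54,-1)
river: ρ → (-1,54,38)
river: ρ → (38,22,-17)
river: ρ → (-17,46,14)
river: ρ → (14,38,-29)
river: ρ → (-29,20,23)
ρ-cycle length = 12 (tail of 1 descent step not counted)

12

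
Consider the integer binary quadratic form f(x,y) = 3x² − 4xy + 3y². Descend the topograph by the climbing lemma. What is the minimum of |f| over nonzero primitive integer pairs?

translate: b→2 (≡-4 mod 6), so (3,-4,3)→(3,2,2)
flip: (3,2,2)→(2,-2,3)
translate: b→2 (≡-2 mod 4), so (2,-2,3)→(2,2,3)
reduced (well bottom): (2,2,3) with a≤c, −a<b≤a
well minimum = a = 2

2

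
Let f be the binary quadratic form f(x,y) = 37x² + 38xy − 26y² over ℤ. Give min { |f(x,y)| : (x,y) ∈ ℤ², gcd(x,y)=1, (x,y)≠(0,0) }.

river: ρ → (-26,66,9)
river: ρ → (9,60,-47)
river: ρ → (-47,34,22)
river: ρ → (22,54,-27)
river: ρ → (-27,54,22)
river: ρ → (22,34,-47)
river: ρ → (-47,60,9)
river: ρ → (9,66,-26)
river: ρ → (-26,38,37)
river: ρ → (37,36,-27)
river: ρ → (-27,72,1)
river: ρ → (1,72,-27)
river: ρ → (-27,36,37)
river: ρ → (37,38,-26)
closes: descent 0, river 14
min |a| on river = 1

1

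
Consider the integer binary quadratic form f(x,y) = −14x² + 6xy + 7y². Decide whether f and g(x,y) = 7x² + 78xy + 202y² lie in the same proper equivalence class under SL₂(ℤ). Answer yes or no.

D₁ = 428, D₂ = 428
river cycle of f (length 6): (7, 8, -13), (-13, 18, 2), (2, 18, -13), (-13, 8, 7), (7, 20, -1), (-1, 20, 7)
river cycle of g (length 6): (7, 8, -13), (-13, 18, 2), (2, 18, -13), (-13, 8, 7), (7, 20, -1), (-1, 20, 7)
cycles coincide ⇒ equivalent

yes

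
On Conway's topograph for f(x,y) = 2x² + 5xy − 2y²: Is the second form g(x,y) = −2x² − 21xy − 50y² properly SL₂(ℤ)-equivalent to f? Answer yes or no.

D₁ = 41, D₂ = 41
river cycle of f (length 10): (-2, 3, 4), (4, 5, -1), (-1, 5, 4), (4, 3, -2), (-2, 5, 2), (2, 3, -4), (-4, 5, 1), (1, 5, -4), (-4, 3, 2), (2, 5, -2)
river cycle of g (length 10): (-2, 3, 4), (4, 5, -1), (-1, 5, 4), (4, 3, -2), (-2, 5, 2), (2, 3, -4), (-4, 5, 1), (1, 5, -4), (-4, 3, 2), (2, 5, -2)
cycles coincide ⇒ equivalent

yes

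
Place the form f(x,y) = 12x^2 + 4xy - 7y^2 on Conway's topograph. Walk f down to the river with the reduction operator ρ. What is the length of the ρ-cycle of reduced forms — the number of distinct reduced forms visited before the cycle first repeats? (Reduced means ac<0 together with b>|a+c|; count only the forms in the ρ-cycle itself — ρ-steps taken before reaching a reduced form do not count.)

D = 352, ⌊√D⌋ = 18
descent: ρ → (-7,10,9)  [lands on river]
river: ρ → (9,8,-8)
river: ρ → (-8,8,9)
river: ρ → (9,10,-7)
river: ρ → (-7,18,1)
river: ρ → (1,18,-7)
ρ-cycle length = 6 (tail of 1 descent step not counted)

6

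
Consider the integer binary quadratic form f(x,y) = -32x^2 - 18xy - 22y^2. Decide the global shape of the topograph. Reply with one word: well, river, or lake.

D = b²−4ac = (-18)² − 4·(-32)·(-22) = -2492
D < 0 ⇒ definite ⇒ every region one sign ⇒ single well

well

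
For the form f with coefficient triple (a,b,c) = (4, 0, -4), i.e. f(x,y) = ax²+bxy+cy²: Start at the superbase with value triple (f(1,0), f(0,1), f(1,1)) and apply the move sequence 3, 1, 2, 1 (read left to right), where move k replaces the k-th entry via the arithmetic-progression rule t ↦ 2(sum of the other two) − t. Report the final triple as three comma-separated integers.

start (4,-4,0) = (f(1,0),f(0,1),f(1,1))
replace slot 3: 2·(4+(-4)) − 0 = 0 → (4,-4,0)
replace slot 1: 2·((-4)+0) − 4 = -12 → (-12,-4,0)
replace slot 2: 2·((-12)+0) − (-4) = -20 → (-12,-20,0)
replace slot 1: 2·((-20)+0) − (-12) = -28 → (-28,-20,0)

-28,-20,0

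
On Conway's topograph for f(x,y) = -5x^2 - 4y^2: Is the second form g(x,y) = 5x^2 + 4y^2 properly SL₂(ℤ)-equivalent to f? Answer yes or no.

D₁ = -80, D₂ = -80
f is negative-definite; reduce −f:
−f: flip: (5,0,4)→(4,0,5)
−f: reduced (well bottom): (4,0,5) with a≤c, −a<b≤a
flip sign back: reduced form of f is (-4,0,-5)
g: flip: (5,0,4)→(4,0,5)
g: reduced (well bottom): (4,0,5) with a≤c, −a<b≤a
reduced forms (-4, 0, -5) vs (4, 0, 5) ⇒ inequivalent

no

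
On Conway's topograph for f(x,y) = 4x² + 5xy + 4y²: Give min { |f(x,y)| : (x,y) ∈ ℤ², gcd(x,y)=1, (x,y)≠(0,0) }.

translate: b→-3 (≡5 mod 8), so (4,5,4)→(4,-3,3)
flip: (4,-3,3)→(3,3,4)
reduced (well bottom): (3,3,4) with a≤c, −a<b≤a
well minimum = a = 3

3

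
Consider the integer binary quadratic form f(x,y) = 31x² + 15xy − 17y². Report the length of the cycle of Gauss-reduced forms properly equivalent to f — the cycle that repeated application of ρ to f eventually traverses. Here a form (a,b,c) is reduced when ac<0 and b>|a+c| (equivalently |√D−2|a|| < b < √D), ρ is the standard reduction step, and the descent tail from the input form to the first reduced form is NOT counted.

D = 2333, ⌊√D⌋ = 48
river: ρ → (-17,19,29)
river: ρ → (29,39,-7)
river: ρ → (-7,45,11)
river: ρ → (11,43,-11)
river: ρ → (-11,45,7)
river: ρ → (7,39,-29)
river: ρ → (-29,19,17)
river: ρ → (17,15,-31)
river: ρ → (-31,47,1)
river: ρ → (1,47,-31)
river: ρ → (-31,15,17)
river: ρ → (17,19,-29)
river: ρ → (-29,39,7)
river: ρ → (7,45,-11)
river: ρ → (-11,43,11)
river: ρ → (11,45,-7)
river: ρ → (-7,39,29)
river: ρ → (29,19,-17)
river: ρ → (-17,15,31)
river: ρ → (31,47,-1)
river: ρ → (-1,47,31)
river: ρ → (31,15,-17)
ρ-cycle length = 22 (tail of 0 descent steps not counted)

22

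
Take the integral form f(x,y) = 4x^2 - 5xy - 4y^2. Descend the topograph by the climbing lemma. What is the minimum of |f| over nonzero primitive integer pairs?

descent: ρ → (-4,5,4)  [lands on river]
river: ρ → (4,3,-5)
river: ρ → (-5,7,2)
river: ρ → (2,9,-1)
river: ρ → (-1,9,2)
river: ρ → (2,7,-5)
river: ρ → (-5,3,4)
river: ρ → (4,5,-4)
river: ρ → (-4,3,5)
river: ρ → (5,7,-2)
river: ρ → (-2,9,1)
river: ρ → (1,9,-2)
river: ρ → (-2,7,5)
river: ρ → (5,3,-4)
closes: descent 1, river 14
min |a| on river = 1

1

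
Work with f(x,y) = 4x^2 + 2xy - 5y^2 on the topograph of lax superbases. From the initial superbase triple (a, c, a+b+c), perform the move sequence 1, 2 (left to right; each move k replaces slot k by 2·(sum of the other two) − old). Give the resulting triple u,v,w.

start (4,-5,1) = (f(1,0),f(0,1),f(1,1))
replace slot 1: 2·((-5)+1) − 4 = -12 → (-12,-5,1)
replace slot 2: 2·((-12)+1) − (-5) = -17 → (-12,-17,1)

-12,-17,1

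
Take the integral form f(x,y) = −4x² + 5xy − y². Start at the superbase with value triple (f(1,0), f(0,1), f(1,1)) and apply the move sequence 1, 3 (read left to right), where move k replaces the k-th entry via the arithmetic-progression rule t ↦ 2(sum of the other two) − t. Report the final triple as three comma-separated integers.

start (-4,-1,0) = (f(1,0),f(0,1),f(1,1))
replace slot 1: 2·((-1)+0) − (-4) = 2 → (2,-1,0)
replace slot 3: 2·(2+(-1)) − 0 = 2 → (2,-1,2)

2,-1,2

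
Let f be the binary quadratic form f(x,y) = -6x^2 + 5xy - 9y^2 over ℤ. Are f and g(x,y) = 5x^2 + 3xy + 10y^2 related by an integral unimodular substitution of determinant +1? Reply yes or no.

D₁ = -191, D₂ = -191
f is negative-definite; reduce −f:
−f: reduced (well bottom): (6,-5,9) with a≤c, −a<b≤a
flip sign back: reduced form of f is (-6,5,-9)
g: reduced (well bottom): (5,3,10) with a≤c, −a<b≤a
reduced forms (-6, 5, -9) vs (5, 3, 10) ⇒ inequivalent

no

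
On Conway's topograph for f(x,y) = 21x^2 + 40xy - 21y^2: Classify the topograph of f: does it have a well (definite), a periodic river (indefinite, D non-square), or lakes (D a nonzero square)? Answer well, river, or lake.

D = b²−4ac = 40² − 4·21·(-21) = 3364
D = 58² is a perfect square ⇒ form factors over ℤ ⇒ lakes

lake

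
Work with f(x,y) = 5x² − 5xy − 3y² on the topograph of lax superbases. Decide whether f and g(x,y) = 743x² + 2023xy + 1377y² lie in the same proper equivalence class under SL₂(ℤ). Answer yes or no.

D₁ = 85, D₂ = 85
river cycle of f (length 6): (-3, 5, 5), (5, 5, -3), (-3, 7, 3), (3, 5, -5), (-5, 5, 3), (3, 7, -3)
river cycle of g (length 6): (5, 5, -3), (-3, 7, 3), (3, 5, -5), (-5, 5, 3), (3, 7, -3), (-3, 5, 5)
cycles coincide ⇒ equivalent

yes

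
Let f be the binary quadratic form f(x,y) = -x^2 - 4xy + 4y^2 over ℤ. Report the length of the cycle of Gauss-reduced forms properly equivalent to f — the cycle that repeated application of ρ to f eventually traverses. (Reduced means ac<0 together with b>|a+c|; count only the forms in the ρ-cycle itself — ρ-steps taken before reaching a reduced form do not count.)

D = 32, ⌊√D⌋ = 5
descent: ρ → (4,4,-1)  [lands on river]
river: ρ → (-1,4,4)
ρ-cycle length = 2 (tail of 1 descent step not counted)

2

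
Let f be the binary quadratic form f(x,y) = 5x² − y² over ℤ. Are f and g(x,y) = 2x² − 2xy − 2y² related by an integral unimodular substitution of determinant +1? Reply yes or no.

D₁ = 20, D₂ = 20
river cycle of f (length 2): (-1, 4, 1), (1, 4, -1)
river cycle of g (length 2): (-2, 2, 2), (2, 2, -2)
cycles differ ⇒ inequivalent

no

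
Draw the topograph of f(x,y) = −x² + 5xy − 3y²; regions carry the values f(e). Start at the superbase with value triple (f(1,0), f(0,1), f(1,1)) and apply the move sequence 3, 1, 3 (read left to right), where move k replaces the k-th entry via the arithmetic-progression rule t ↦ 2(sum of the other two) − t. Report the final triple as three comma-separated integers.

start (-1,-3,1) = (f(1,0),f(0,1),f(1,1))
replace slot 3: 2·((-1)+(-3)) − 1 = -9 → (-1,-3,-9)
replace slot 1: 2·((-3)+(-9)) − (-1) = -23 → (-23,-3,-9)
replace slot 3: 2·((-23)+(-3)) − (-9) = -43 → (-23,-3,-43)

-23,-3,-43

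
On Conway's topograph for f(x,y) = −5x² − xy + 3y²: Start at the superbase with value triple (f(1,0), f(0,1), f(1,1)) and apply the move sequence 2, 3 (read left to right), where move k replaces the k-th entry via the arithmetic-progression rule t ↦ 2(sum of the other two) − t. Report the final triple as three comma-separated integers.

start (-5,3,-3) = (f(1,0),f(0,1),f(1,1))
replace slot 2: 2·((-5)+(-3)) − 3 = -19 → (-5,-19,-3)
replace slot 3: 2·((-5)+(-19)) − (-3) = -45 → (-5,-19,-45)

-5,-19,-45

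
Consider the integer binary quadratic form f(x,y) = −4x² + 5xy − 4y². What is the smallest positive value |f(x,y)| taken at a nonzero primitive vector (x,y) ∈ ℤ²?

translate: b→3 (≡-5 mod 8), so (4,-5,4)→(4,3,3)
flip: (4,3,3)→(3,-3,4)
translate: b→3 (≡-3 mod 6), so (3,-3,4)→(3,3,4)
reduced (well bottom): (3,3,4) with a≤c, −a<b≤a
well minimum |f| = |-3| = 3 (negative-definite)

3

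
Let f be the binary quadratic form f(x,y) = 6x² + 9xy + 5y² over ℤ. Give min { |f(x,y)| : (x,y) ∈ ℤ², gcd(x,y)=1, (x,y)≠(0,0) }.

translate: b→-3 (≡9 mod 12), so (6,9,5)→(6,-3,2)
flip: (6,-3,2)→(2,3,6)
translate: b→-1 (≡3 mod 4), so (2,3,6)→(2,-1,5)
reduced (well bottom): (2,-1,5) with a≤c, −a<b≤a
well minimum = a = 2

2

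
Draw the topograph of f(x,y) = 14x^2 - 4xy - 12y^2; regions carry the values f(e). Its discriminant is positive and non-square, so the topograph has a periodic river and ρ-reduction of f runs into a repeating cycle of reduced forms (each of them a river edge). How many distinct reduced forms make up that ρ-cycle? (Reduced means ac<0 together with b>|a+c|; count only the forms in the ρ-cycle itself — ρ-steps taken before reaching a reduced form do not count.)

D = 688, ⌊√D⌋ = 26
descent: ρ → (-12,4,14)  [lands on river]
river: ρ → (14,24,-2)
river: ρ → (-2,24,14)
river: ρ → (14,4,-12)
river: ρ → (-12,20,6)
river: ρ → (6,16,-18)
river: ρ → (-18,20,4)
river: ρ → (4,20,-18)
river: ρ → (-18,16,6)
river: ρ → (6,20,-12)
ρ-cycle length = 10 (tail of 1 descent step not counted)

10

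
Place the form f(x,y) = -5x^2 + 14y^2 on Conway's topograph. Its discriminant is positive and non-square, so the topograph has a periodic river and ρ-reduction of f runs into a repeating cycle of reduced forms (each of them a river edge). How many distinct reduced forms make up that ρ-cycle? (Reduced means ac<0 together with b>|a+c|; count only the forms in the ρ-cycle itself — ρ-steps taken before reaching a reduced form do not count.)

D = 280, ⌊√D⌋ = 16
descent: ρ → (14,0,-5)
descent: ρ → (-5,10,9)  [lands on river]
river: ρ → (9,8,-6)
river: ρ → (-6,16,1)
river: ρ → (1,16,-6)
river: ρ → (-6,8,9)
river: ρ → (9,10,-5)
ρ-cycle length = 6 (tail of 2 descent steps not counted)

6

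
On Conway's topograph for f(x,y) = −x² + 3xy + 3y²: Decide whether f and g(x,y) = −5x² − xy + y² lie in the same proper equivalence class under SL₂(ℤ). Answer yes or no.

D₁ = 21, D₂ = 21
river cycle of f (length 2): (3, 3, -1), (-1, 3, 3)
river cycle of g (length 2): (1, 3, -3), (-3, 3, 1)
cycles differ ⇒ inequivalent

no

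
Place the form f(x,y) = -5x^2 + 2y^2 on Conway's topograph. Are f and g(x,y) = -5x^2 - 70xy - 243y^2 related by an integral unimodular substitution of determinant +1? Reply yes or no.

D₁ = 40, D₂ = 40
river cycle of f (length 6): (2, 4, -3), (-3, 2, 3), (3, 4, -2), (-2, 4, 3), (3, 2, -3), (-3, 4, 2)
river cycle of g (length 6): (2, 4, -3), (-3, 2, 3), (3, 4, -2), (-2, 4, 3), (3, 2, -3), (-3, 4, 2)
cycles coincide ⇒ equivalent

yes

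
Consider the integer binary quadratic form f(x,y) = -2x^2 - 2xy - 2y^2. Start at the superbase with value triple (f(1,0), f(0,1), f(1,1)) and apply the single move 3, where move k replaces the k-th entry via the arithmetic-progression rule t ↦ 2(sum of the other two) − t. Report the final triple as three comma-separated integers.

start (-2,-2,-6) = (f(1,0),f(0,1),f(1,1))
replace slot 3: 2·((-2)+(-2)) − (-6) = -2 → (-2,-2,-2)

-2,-2,-2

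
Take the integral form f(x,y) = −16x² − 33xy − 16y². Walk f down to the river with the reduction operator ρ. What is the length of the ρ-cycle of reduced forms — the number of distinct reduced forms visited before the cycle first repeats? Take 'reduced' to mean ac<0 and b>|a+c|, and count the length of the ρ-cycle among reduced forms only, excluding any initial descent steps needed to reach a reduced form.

D = 65, ⌊√D⌋ = 8
descent: ρ → (-16,1,1)
descent: ρ → (1,7,-4)  [lands on river]
river: ρ → (-4,1,4)
river: ρ → (4,7,-1)
river: ρ → (-1,7,4)
river: ρ → (4,1,-4)
river: ρ → (-4,7,1)
ρ-cycle length = 6 (tail of 2 descent steps not counted)

6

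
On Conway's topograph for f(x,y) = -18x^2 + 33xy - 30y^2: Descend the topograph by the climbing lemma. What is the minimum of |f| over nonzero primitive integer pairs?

translate: b→3 (≡-33 mod 36), so (18,-33,30)→(18,3,15)
flip: (18,3,15)→(15,-3,18)
reduced (well bottom): (15,-3,18) with a≤c, −a<b≤a
well minimum |f| = |-15| = 15 (negative-definite)

15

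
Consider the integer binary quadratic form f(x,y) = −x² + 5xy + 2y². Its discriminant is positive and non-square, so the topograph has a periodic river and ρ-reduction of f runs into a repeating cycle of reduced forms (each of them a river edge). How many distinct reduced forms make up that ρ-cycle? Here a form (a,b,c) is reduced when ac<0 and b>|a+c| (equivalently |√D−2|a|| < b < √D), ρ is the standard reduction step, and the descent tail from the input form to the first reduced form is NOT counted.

D = 33, ⌊√D⌋ = 5
river: ρ → (2,3,-3)
river: ρ → (-3,3,2)
river: ρ → (2,5,-1)
river: ρ → (-1,5,2)
ρ-cycle length = 4 (tail of 0 descent steps not counted)

4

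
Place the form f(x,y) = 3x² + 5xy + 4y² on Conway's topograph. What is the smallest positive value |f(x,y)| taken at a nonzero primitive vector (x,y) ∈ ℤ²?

translate: b→-1 (≡5 mod 6), so (3,5,4)→(3,-1,2)
flip: (3,-1,2)→(2,1,3)
reduced (well bottom): (2,1,3) with a≤c, −a<b≤a
well minimum = a = 2

2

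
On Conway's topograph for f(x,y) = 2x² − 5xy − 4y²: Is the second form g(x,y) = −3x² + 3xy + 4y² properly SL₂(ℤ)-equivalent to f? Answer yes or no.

D₁ = 57, D₂ = 57
river cycle of f (length 6): (-4, 5, 2), (2, 7, -1), (-1, 7, 2), (2, 5, -4), (-4, 3, 3), (3, 3, -4)
river cycle of g (length 6): (4, 5, -2), (-2, 7, 1), (1, 7, -2), (-2, 5, 4), (4, 3, -3), (-3, 3, 4)
cycles differ ⇒ inequivalent

no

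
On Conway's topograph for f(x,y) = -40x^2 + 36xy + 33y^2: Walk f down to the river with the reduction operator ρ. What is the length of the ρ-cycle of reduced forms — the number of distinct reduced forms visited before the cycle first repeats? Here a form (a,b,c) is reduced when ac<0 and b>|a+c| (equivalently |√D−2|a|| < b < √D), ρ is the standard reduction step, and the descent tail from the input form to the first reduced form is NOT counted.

D = 6576, ⌊√D⌋ = 81
river: ρ → (33,30,-43)
river: ρ → (-43,56,20)
river: ρ → (20,64,-31)
river: ρ → (-31,60,24)
river: ρ → (24,36,-55)
river: ρ → (-55,74,5)
river: ρ → (5,76,-40)
river: ρ → (-40,4,41)
river: ρ → (41,78,-3)
river: ρ → (-3,78,41)
river: ρ → (41,4,-40)
river: ρ → (-40,76,5)
river: ρ → (5,74,-55)
river: ρ → (-55,36,24)
river: ρ → (24,60,-31)
river: ρ → (-31,64,20)
river: ρ → (20,56,-43)
river: ρ → (-43,30,33)
river: ρ → (33,36,-40)
river: ρ → (-40,44,29)
river: ρ → (29,72,-12)
river: ρ → (-12,72,29)
river: ρ → (29,44,-40)
river: ρ → (-40,36,33)
ρ-cycle length = 24 (tail of 0 descent steps not counted)

24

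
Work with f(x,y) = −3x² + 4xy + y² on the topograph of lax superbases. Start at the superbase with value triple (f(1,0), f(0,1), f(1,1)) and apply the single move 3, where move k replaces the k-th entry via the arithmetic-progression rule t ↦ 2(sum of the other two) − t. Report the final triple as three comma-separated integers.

start (-3,1,2) = (f(1,0),f(0,1),f(1,1))
replace slot 3: 2·((-3)+1) − 2 = -6 → (-3,1,-6)

-3,1,-6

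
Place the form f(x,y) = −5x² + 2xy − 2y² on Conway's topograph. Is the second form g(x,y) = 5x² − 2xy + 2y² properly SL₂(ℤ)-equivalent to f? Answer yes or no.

D₁ = -36, D₂ = -36
f is negative-definite; reduce −f:
−f: flip: (5,-2,2)→(2,2,5)
−f: reduced (well bottom): (2,2,5) with a≤c, −a<b≤a
flip sign back: reduced form of f is (-2,-2,-5)
g: flip: (5,-2,2)→(2,2,5)
g: reduced (well bottom): (2,2,5) with a≤c, −a<b≤a
reduced forms (-2, -2, -5) vs (2, 2, 5) ⇒ inequivalent

no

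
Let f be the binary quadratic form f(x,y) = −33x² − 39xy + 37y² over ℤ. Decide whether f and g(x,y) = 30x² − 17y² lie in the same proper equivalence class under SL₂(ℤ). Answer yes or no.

D₁ = 6405, D₂ = 2040
discriminants differ ⇒ not SL₂(ℤ)-equivalent

no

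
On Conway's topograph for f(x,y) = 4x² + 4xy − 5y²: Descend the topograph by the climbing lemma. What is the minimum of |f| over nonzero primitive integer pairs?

river: ρ → (-5,6,3)
river: ρ → (3,6,-5)
river: ρ → (-5,4,4)
river: ρ → (4,4,-5)
closes: descent 0, river 4
min |a| on river = 3

3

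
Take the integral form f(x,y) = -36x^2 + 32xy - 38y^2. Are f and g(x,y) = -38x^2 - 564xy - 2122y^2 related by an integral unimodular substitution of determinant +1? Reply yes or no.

D₁ = -4448, D₂ = -4448
f is negative-definite; reduce −f:
−f: reduced (well bottom): (36,-32,38) with a≤c, −a<b≤a
flip sign back: reduced form of f is (-36,32,-38)
g is negative-definite; reduce −g:
−g: translate: b→32 (≡564 mod 76), so (38,564,2122)→(38,32,36)
−g: flip: (38,32,36)→(36,-32,38)
−g: reduced (well bottom): (36,-32,38) with a≤c, −a<b≤a
flip sign back: reduced form of g is (-36,32,-38)
reduced forms (-36, 32, -38) vs (-36, 32, -38) ⇒ equivalent

yes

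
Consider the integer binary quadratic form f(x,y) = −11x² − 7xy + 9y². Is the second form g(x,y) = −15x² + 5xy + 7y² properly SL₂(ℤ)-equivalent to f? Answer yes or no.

D₁ = 445, D₂ = 445
river cycle of f (length 10): (9, 7, -11), (-11, 15, 5), (5, 15, -11), (-11, 7, 9), (9, 11, -9), (-9, 7, 11), (11, 15, -5), (-5, 15, 11), (11, 7, -9), (-9, 11, 9)
river cycle of g (length 6): (7, 9, -13), (-13, 17, 3), (3, 19, -7), (-7, 9, 13), (13, 17, -3), (-3, 19, 7)
cycles differ ⇒ inequivalent

no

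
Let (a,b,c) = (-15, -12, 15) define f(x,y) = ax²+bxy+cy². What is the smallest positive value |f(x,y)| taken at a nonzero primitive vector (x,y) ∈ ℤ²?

descent: ρ → (15,12,-15)  [lands on river]
river: ρ → (-15,18,12)
river: ρ → (12,30,-3)
river: ρ → (-3,30,12)
river: ρ → (12,18,-15)
river: ρ → (-15,12,15)
river: ρ → (15,18,-12)
river: ρ → (-12,30,3)
river: ρ → (3,30,-12)
river: ρ → (-12,18,15)
closes: descent 1, river 10
min |a| on river = 3

3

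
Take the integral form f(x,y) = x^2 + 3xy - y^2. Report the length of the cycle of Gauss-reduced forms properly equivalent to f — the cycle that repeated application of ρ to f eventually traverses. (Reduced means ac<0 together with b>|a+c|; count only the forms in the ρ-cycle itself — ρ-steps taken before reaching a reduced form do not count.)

D = 13, ⌊√D⌋ = 3
river: ρ → (-1,3,1)
river: ρ → (1,3,-1)
ρ-cycle length = 2 (tail of 0 descent steps not counted)

2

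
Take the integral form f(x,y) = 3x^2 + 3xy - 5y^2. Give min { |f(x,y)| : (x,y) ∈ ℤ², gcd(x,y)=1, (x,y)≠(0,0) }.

river: ρ → (-5,7,1)
river: ρ → (1,7,-5)
river: ρ → (-5,3,3)
river: ρ → (3,3,-5)
closes: descent 0, river 4
min |a| on river = 1

1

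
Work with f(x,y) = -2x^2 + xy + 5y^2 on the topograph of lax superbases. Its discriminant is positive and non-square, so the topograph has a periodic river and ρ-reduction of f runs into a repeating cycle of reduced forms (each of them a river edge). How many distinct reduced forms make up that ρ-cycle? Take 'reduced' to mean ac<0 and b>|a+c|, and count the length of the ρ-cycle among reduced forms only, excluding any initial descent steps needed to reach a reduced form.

D = 41, ⌊√D⌋ = 6
descent: ρ → (5,-1,-2)
descent: ρ → (-2,5,2)  [lands on river]
river: ρ → (2,3,-4)
river: ρ → (-4,5,1)
river: ρ → (1,5,-4)
river: ρ → (-4,3,2)
river: ρ → (2,5,-2)
river: ρ → (-2,3,4)
river: ρ → (4,5,-1)
river: ρ → (-1,5,4)
river: ρ → (4,3,-2)
ρ-cycle length = 10 (tail of 2 descent steps not counted)

10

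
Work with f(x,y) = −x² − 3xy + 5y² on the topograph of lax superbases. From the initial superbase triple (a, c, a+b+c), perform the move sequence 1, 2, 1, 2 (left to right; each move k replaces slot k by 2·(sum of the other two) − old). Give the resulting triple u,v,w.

start (-1,5,1) = (f(1,0),f(0,1),f(1,1))
replace slot 1: 2·(5+1) − (-1) = 13 → (13,5,1)
replace slot 2: 2·(13+1) − 5 = 23 → (13,23,1)
replace slot 1: 2·(23+1) − 13 = 35 → (35,23,1)
replace slot 2: 2·(35+1) − 23 = 49 → (35,49,1)

35,49,1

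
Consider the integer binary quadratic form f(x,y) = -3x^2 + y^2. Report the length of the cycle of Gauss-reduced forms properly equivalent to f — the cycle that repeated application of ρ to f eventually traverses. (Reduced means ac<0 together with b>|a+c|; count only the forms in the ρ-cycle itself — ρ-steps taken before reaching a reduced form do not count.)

D = 12, ⌊√D⌋ = 3
descent: ρ → (1,2,-2)  [lands on river]
river: ρ → (-2,2,1)
ρ-cycle length = 2 (tail of 1 descent step not counted)

2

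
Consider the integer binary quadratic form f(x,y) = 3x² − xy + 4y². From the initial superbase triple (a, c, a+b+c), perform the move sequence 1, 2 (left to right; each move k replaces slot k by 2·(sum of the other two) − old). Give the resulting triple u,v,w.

start (3,4,6) = (f(1,0),f(0,1),f(1,1))
replace slot 1: 2·(4+6) − 3 = 17 → (17,4,6)
replace slot 2: 2·(17+6) − 4 = 42 → (17,42,6)

17,42,6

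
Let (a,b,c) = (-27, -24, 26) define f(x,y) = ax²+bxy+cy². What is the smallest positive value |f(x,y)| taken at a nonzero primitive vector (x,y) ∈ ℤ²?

descent: ρ → (26,24,-27)  [lands on river]
river: ρ → (-27,30,23)
river: ρ → (23,16,-34)
river: ρ → (-34,52,5)
river: ρ → (5,58,-1)
river: ρ → (-1,58,5)
river: ρ → (5,52,-34)
river: ρ → (-34,16,23)
river: ρ → (23,30,-27)
river: ρ → (-27,24,26)
river: ρ → (26,28,-25)
river: ρ → (-25,22,29)
river: ρ → (29,36,-18)
river: ρ → (-18,36,29)
river: ρ → (29,22,-25)
river: ρ → (-25,28,26)
closes: descent 1, river 16
min |a| on river = 1

1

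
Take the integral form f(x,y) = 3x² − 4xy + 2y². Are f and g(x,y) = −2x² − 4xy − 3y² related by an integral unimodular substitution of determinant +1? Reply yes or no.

D₁ = -8, D₂ = -8
f: translate: b→2 (≡-4 mod 6), so (3,-4,2)→(3,2,1)
f: flip: (3,2,1)→(1,-2,3)
f: translate: b→0 (≡-2 mod 2), so (1,-2,3)→(1,0,2)
f: reduced (well bottom): (1,0,2) with a≤c, −a<b≤a
g is negative-definite; reduce −g:
−g: translate: b→0 (≡4 mod 4), so (2,4,3)→(2,0,1)
−g: flip: (2,0,1)→(1,0,2)
−g: reduced (well bottom): (1,0,2) with a≤c, −a<b≤a
flip sign back: reduced form of g is (-1,0,-2)
reduced forms (1, 0, 2) vs (-1, 0, -2) ⇒ inequivalent

no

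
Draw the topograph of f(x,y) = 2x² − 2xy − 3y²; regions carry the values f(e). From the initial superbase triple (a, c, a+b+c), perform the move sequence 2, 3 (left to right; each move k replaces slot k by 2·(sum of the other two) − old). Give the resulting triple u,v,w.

start (2,-3,-3) = (f(1,0),f(0,1),f(1,1))
replace slot 2: 2·(2+(-3)) − (-3) = 1 → (2,1,-3)
replace slot 3: 2·(2+1) − (-3) = 9 → (2,1,9)

2,1,9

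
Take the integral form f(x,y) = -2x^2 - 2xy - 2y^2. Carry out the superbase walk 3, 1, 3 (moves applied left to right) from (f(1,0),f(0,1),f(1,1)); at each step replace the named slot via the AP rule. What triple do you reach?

start (-2,-2,-6) = (f(1,0),f(0,1),f(1,1))
replace slot 3: 2·((-2)+(-2)) − (-6) = -2 → (-2,-2,-2)
replace slot 1: 2·((-2)+(-2)) − (-2) = -6 → (-6,-2,-2)
replace slot 3: 2·((-6)+(-2)) − (-2) = -14 → (-6,-2,-14)

-6,-2,-14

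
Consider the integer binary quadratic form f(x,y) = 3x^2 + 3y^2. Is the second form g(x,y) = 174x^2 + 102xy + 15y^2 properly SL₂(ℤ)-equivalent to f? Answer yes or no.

D₁ = -36, D₂ = -36
f: reduced (well bottom): (3,0,3) with a≤c, −a<b≤a
g: flip: (174,102,15)→(15,-102,174)
g: translate: b→-12 (≡-102 mod 30), so (15,-102,174)→(15,-12,3)
g: flip: (15,-12,3)→(3,12,15)
g: translate: b→0 (≡12 mod 6), so (3,12,15)→(3,0,3)
g: reduced (well bottom): (3,0,3) with a≤c, −a<b≤a
reduced forms (3, 0, 3) vs (3, 0, 3) ⇒ equivalent

yes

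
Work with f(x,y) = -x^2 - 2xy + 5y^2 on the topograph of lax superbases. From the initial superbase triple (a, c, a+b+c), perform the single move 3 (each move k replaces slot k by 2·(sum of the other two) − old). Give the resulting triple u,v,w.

start (-1,5,2) = (f(1,0),f(0,1),f(1,1))
replace slot 3: 2·((-1)+5) − 2 = 6 → (-1,5,6)

-1,5,6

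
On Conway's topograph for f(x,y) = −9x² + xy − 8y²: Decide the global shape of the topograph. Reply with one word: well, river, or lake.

D = b²−4ac = 1² − 4·(-9)·(-8) = -287
D < 0 ⇒ definite ⇒ every region one sign ⇒ single well

well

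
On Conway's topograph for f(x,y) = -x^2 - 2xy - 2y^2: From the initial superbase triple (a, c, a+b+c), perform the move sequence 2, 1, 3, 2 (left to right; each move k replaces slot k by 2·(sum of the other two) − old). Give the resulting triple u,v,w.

start (-1,-2,-5) = (f(1,0),f(0,1),f(1,1))
replace slot 2: 2·((-1)+(-5)) − (-2) = -10 → (-1,-10,-5)
replace slot 1: 2·((-10)+(-5)) − (-1) = -29 → (-29,-10,-5)
replace slot 3: 2·((-29)+(-10)) − (-5) = -73 → (-29,-10,-73)
replace slot 2: 2·((-29)+(-73)) − (-10) = -194 → (-29,-194,-73)

-29,-194,-73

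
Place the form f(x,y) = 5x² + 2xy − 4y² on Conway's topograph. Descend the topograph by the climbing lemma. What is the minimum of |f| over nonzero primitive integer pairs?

river: ρ → (-4,6,3)
river: ρ → (3,6,-4)
river: ρ → (-4,2,5)
river: ρ → (5,8,-1)
river: ρ → (-1,8,5)
river: ρ → (5,2,-4)
closes: descent 0, river 6
min |a| on river = 1

1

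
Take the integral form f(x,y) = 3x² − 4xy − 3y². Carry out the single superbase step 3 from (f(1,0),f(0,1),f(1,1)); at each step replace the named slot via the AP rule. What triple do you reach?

start (3,-3,-4) = (f(1,0),f(0,1),f(1,1))
replace slot 3: 2·(3+(-3)) − (-4) = 4 → (3,-3,4)

3,-3,4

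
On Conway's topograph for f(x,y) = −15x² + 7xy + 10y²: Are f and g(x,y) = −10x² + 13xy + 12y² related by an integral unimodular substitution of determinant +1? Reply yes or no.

D₁ = 649, D₂ = 649
river cycle of f (length 34): (10, 13, -12), (-12, 11, 11), (11, 11, -12), (-12, 13, 10), (10, 7, -15), (-15, 23, 2), (2, 25, -3), (-3, 23, 10), (10, 17, -9), (-9, 19, 8), … (24 more)
river cycle of g (length 34): (12, 11, -11), (-11, 11, 12), (12, 13, -10), (-10, 7, 15), (15, 23, -2), (-2, 25, 3), (3, 23, -10), (-10, 17, 9), (9, 19, -8), (-8, 13, 15), … (24 more)
cycles differ ⇒ inequivalent

no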